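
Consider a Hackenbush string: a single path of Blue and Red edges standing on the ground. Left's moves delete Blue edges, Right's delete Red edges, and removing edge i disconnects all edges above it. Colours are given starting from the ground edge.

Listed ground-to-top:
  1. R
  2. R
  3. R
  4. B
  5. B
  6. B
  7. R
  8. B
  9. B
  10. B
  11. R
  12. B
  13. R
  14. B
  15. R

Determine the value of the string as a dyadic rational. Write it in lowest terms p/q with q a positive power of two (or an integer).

Build v(s[:k]) for k = 1..15, string s = R R R B B B R B B B R B R B R.
edge 1 of 15 (R): {  | 0 } ⇒ -1
edge 2 of 15 (R): {  | -1 0 } ⇒ -2
edge 3 of 15 (R): {  | -2 -1 0 } ⇒ -3
edge 4 of 15 (B): { -3 | -2 -1 0 } ⇒ -5/2
edge 5 of 15 (B): { -3 -5/2 | -2 -1 0 } ⇒ -9/4
edge 6 of 15 (B): { -3 -5/2 -9/4 | -2 -1 0 } ⇒ -17/8
edge 7 of 15 (R): { -3 -5/2 -9/4 | -17/8 -2 -1 0 } ⇒ -35/16
edge 8 of 15 (B): { -3 -5/2 -9/4 -35/16 | -17/8 -2 -1 0 } ⇒ -69/32
edge 9 of 15 (B): { -3 -5/2 -9/4 -35/16 -69/32 | -17/8 -2 -1 0 } ⇒ -137/64
edge 10 of 15 (B): { -3 -5/2 -9/4 -35/16 -69/32 -137/64 | -17/8 -2 -1 0 } ⇒ -273/128
edge 11 of 15 (R): { -3 -5/2 -9/4 -35/16 -69/32 -137/64 | -273/128 -17/8 -2 -1 0 } ⇒ -547/256
edge 12 of 15 (B): { -3 -5/2 -9/4 -35/16 -69/32 -137/64 -547/256 | -273/128 -17/8 -2 -1 0 } ⇒ -1093/512
edge 13 of 15 (R): { -3 -5/2 -9/4 -35/16 -69/32 -137/64 -547/256 | -1093/512 -273/128 -17/8 -2 -1 0 } ⇒ -2187/1024
edge 14 of 15 (B): { -3 -5/2 -9/4 -35/16 -69/32 -137/64 -547/256 -2187/1024 | -1093/512 -273/128 -17/8 -2 -1 0 } ⇒ -4373/2048
edge 15 of 15 (R): { -3 -5/2 -9/4 -35/16 -69/32 -137/64 -547/256 -2187/1024 | -4373/2048 -1093/512 -273/128 -17/8 -2 -1 0 } ⇒ -8747/4096

-8747/4096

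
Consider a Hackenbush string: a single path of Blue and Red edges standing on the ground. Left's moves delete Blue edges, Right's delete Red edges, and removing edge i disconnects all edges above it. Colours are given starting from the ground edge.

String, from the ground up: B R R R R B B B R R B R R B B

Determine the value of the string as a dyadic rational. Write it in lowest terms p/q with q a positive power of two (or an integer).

G_1 [B]  L=[0]  R=[]  -> 1
G_2 [BR]  L=[0]  R=[1]  -> 1/2
G_3 [BRR]  L=[0]  R=[1/2 1]  -> 1/4
G_4 [BRRR]  L=[0]  R=[1/4 1/2 1]  -> 1/8
G_5 [BRRRR]  L=[0]  R=[1/8 1/4 1/2 1]  -> 1/16
G_6 [BRRRRB]  L=[0 1/16]  R=[1/8 1/4 1/2 1]  -> 3/32
G_7 [BRRRRBB]  L=[0 1/16 3/32]  R=[1/8 1/4 1/2 1]  -> 7/64
G_8 [BRRRRBBB]  L=[0 1/16 3/32 7/64]  R=[1/8 1/4 1/2 1]  -> 15/128
G_9 [BRRRRBBBR]  L=[0 1/16 3/32 7/64]  R=[15/128 1/8 1/4 1/2 1]  -> 29/256
G_10 [BRRRRBBBRR]  L=[0 1/16 3/32 7/64]  R=[29/256 15/128 1/8 1/4 1/2 1]  -> 57/512
G_11 [BRRRRBBBRRB]  L=[0 1/16 3/32 7/64 57/512]  R=[29/256 15/128 1/8 1/4 1/2 1]  -> 115/1024
G_12 [BRRRRBBBRRBR]  L=[0 1/16 3/32 7/64 57/512]  R=[115/1024 29/256 15/128 1/8 1/4 1/2 1]  -> 229/2048
G_13 [BRRRRBBBRRBRR]  L=[0 1/16 3/32 7/64 57/512]  R=[229/2048 115/1024 29/256 15/128 1/8 1/4 1/2 1]  -> 457/4096
G_14 [BRRRRBBBRRBRRB]  L=[0 1/16 3/32 7/64 57/512 457/4096]  R=[229/2048 115/1024 29/256 15/128 1/8 1/4 1/2 1]  -> 915/8192
G_15 [BRRRRBBBRRBRRBB]  L=[0 1/16 3/32 7/64 57/512 457/4096 915/8192]  R=[229/2048 115/1024 29/256 15/128 1/8 1/4 1/2 1]  -> 1831/16384

1831/16384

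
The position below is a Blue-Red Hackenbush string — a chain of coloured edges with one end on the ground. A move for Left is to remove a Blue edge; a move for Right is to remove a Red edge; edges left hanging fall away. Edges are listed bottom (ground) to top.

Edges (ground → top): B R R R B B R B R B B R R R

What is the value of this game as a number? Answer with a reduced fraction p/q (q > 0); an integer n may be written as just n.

1713/8192

step 1: add B to get B; options L={ 0 } R={ (no moves) } so 1
step 2: add R to get BR; options L={ 0 } R={ 1 } so 1/2
step 3: add R to get BRR; options L={ 0 } R={ 1/2 1 } so 1/4
step 4: add R to get BRRR; options L={ 0 } R={ 1/4 1/2 1 } so 1/8
step 5: add B to get BRRRB; options L={ 0 1/8 } R={ 1/4 1/2 1 } so 3/16
step 6: add B to get BRRRBB; options L={ 0 1/8 3/16 } R={ 1/4 1/2 1 } so 7/32
step 7: add R to get BRRRBBR; options L={ 0 1/8 3/16 } R={ 7/32 1/4 1/2 1 } so 13/64
step 8: add B to get BRRRBBRB; options L={ 0 1/8 3/16 13/64 } R={ 7/32 1/4 1/2 1 } so 27/128
step 9: add R to get BRRRBBRBR; options L={ 0 1/8 3/16 13/64 } R={ 27/128 7/32 1/4 1/2 1 } so 53/256
step 10: add B to get BRRRBBRBRB; options L={ 0 1/8 3/16 13/64 53/256 } R={ 27/128 7/32 1/4 1/2 1 } so 107/512
step 11: add B to get BRRRBBRBRBB; options L={ 0 1/8 3/16 13/64 53/256 107/512 } R={ 27/128 7/32 1/4 1/2 1 } so 215/1024
step 12: add R to get BRRRBBRBRBBR; options L={ 0 1/8 3/16 13/64 53/256 107/512 } R={ 215/1024 27/128 7/32 1/4 1/2 1 } so 429/2048
step 13: add R to get BRRRBBRBRBBRR; options L={ 0 1/8 3/16 13/64 53/256 107/512 } R={ 429/2048 215/1024 27/128 7/32 1/4 1/2 1 } so 857/4096
step 14: add R to get BRRRBBRBRBBRRR; options L={ 0 1/8 3/16 13/64 53/256 107/512 } R={ 857/4096 429/2048 215/1024 27/128 7/32 1/4 1/2 1 } so 1713/8192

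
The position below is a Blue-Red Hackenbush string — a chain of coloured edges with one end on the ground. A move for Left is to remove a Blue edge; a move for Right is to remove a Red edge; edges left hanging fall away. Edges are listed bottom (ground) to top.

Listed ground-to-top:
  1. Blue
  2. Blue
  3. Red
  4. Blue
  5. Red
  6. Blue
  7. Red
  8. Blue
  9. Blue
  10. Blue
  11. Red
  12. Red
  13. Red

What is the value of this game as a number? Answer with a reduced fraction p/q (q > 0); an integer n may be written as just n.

value(B) = { 0 |  } gives 1
value(BB) = { 0, 1 |  } gives 2
value(BBR) = { 0, 1 | 2 } gives 3/2
value(BBRB) = { 0, 1, 3/2 | 2 } gives 7/4
value(BBRBR) = { 0, 1, 3/2 | 7/4, 2 } gives 13/8
value(BBRBRB) = { 0, 1, 3/2, 13/8 | 7/4, 2 } gives 27/16
value(BBRBRBR) = { 0, 1, 3/2, 13/8 | 27/16, 7/4, 2 } gives 53/32
value(BBRBRBRB) = { 0, 1, 3/2, 13/8, 53/32 | 27/16, 7/4, 2 } gives 107/64
value(BBRBRBRBB) = { 0, 1, 3/2, 13/8, 53/32, 107/64 | 27/16, 7/4, 2 } gives 215/128
value(BBRBRBRBBB) = { 0, 1, 3/2, 13/8, 53/32, 107/64, 215/128 | 27/16, 7/4, 2 } gives 431/256
value(BBRBRBRBBBR) = { 0, 1, 3/2, 13/8, 53/32, 107/64, 215/128 | 431/256, 27/16, 7/4, 2 } gives 861/512
value(BBRBRBRBBBRR) = { 0, 1, 3/2, 13/8, 53/32, 107/64, 215/128 | 861/512, 431/256, 27/16, 7/4, 2 } gives 1721/1024
value(BBRBRBRBBBRRR) = { 0, 1, 3/2, 13/8, 53/32, 107/64, 215/128 | 1721/1024, 861/512, 431/256, 27/16, 7/4, 2 } gives 3441/2048

3441/2048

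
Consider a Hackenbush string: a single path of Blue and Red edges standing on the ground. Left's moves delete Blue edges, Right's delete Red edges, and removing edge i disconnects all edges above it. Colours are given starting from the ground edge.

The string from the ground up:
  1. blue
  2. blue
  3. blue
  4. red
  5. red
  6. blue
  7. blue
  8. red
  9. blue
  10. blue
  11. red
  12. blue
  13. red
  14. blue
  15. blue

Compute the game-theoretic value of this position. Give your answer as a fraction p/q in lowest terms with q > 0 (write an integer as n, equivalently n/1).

9943/4096

g_1 [b]  L=[0]  R=[]  — 1
g_2 [bb]  L=[0 1]  R=[]  — 2
g_3 [bbb]  L=[0 1 2]  R=[]  — 3
g_4 [bbbr]  L=[0 1 2]  R=[3]  — 5/2
g_5 [bbbrr]  L=[0 1 2]  R=[5/2 3]  — 9/4
g_6 [bbbrrb]  L=[0 1 2 9/4]  R=[5/2 3]  — 19/8
g_7 [bbbrrbb]  L=[0 1 2 9/4 19/8]  R=[5/2 3]  — 39/16
g_8 [bbbrrbbr]  L=[0 1 2 9/4 19/8]  R=[39/16 5/2 3]  — 77/32
g_9 [bbbrrbbrb]  L=[0 1 2 9/4 19/8 77/32]  R=[39/16 5/2 3]  — 155/64
g_10 [bbbrrbbrbb]  L=[0 1 2 9/4 19/8 77/32 155/64]  R=[39/16 5/2 3]  — 311/128
g_11 [bbbrrbbrbbr]  L=[0 1 2 9/4 19/8 77/32 155/64]  R=[311/128 39/16 5/2 3]  — 621/256
g_12 [bbbrrbbrbbrb]  L=[0 1 2 9/4 19/8 77/32 155/64 621/256]  R=[311/128 39/16 5/2 3]  — 1243/512
g_13 [bbbrrbbrbbrbr]  L=[0 1 2 9/4 19/8 77/32 155/64 621/256]  R=[1243/512 311/128 39/16 5/2 3]  — 2485/1024
g_14 [bbbrrbbrbbrbrb]  L=[0 1 2 9/4 19/8 77/32 155/64 621/256 2485/1024]  R=[1243/512 311/128 39/16 5/2 3]  — 4971/2048
g_15 [bbbrrbbrbbrbrbb]  L=[0 1 2 9/4 19/8 77/32 155/64 621/256 2485/1024 4971/2048]  R=[1243/512 311/128 39/16 5/2 3]  — 9943/4096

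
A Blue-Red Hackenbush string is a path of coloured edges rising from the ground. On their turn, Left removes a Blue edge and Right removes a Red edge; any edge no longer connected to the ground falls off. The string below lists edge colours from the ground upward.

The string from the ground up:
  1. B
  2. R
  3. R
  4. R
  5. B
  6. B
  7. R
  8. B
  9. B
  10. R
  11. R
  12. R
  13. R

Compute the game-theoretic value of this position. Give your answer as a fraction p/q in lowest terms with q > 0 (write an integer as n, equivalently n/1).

865/4096

Recurse on prefixes of the 13-edge string B R R R B B R B B R R R R:
1 of 13 · B · max L 0 · min R +∞ — 1
2 of 13 · BR · max L 0 · min R 1 — 1/2
3 of 13 · BRR · max L 0 · min R 1/2 — 1/4
4 of 13 · BRRR · max L 0 · min R 1/4 — 1/8
5 of 13 · BRRRB · max L 1/8 · min R 1/4 — 3/16
6 of 13 · BRRRBB · max L 3/16 · min R 1/4 — 7/32
7 of 13 · BRRRBBR · max L 3/16 · min R 7/32 — 13/64
8 of 13 · BRRRBBRB · max L 13/64 · min R 7/32 — 27/128
9 of 13 · BRRRBBRBB · max L 27/128 · min R 7/32 — 55/256
10 of 13 · BRRRBBRBBR · max L 27/128 · min R 55/256 — 109/512
11 of 13 · BRRRBBRBBRR · max L 27/128 · min R 109/512 — 217/1024
12 of 13 · BRRRBBRBBRRR · max L 27/128 · min R 217/1024 — 433/2048
13 of 13 · BRRRBBRBBRRRR · max L 27/128 · min R 433/2048 — 865/4096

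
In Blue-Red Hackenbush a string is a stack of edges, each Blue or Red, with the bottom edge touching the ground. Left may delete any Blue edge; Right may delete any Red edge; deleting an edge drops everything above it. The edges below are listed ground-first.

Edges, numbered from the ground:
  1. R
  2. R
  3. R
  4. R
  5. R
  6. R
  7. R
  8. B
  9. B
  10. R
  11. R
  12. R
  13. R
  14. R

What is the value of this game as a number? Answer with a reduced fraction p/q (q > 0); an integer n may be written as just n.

-831/128

R: Left { ∅ }, Right { 0 } gives simplest -1
RR: Left { ∅ }, Right { -1 0 } gives simplest -2
RRR: Left { ∅ }, Right { -2 -1 0 } gives simplest -3
RRRR: Left { ∅ }, Right { -3 -2 -1 0 } gives simplest -4
RRRRR: Left { ∅ }, Right { -4 -3 -2 -1 0 } gives simplest -5
RRRRRR: Left { ∅ }, Right { -5 -4 -3 -2 -1 0 } gives simplest -6
RRRRRRR: Left { ∅ }, Right { -6 -5 -4 -3 -2 -1 0 } gives simplest -7
RRRRRRRB: Left { -7 }, Right { -6 -5 -4 -3 -2 -1 0 } gives simplest -13/2
RRRRRRRBB: Left { -7 -13/2 }, Right { -6 -5 -4 -3 -2 -1 0 } gives simplest -25/4
RRRRRRRBBR: Left { -7 -13/2 }, Right { -25/4 -6 -5 -4 -3 -2 -1 0 } gives simplest -51/8
RRRRRRRBBRR: Left { -7 -13/2 }, Right { -51/8 -25/4 -6 -5 -4 -3 -2 -1 0 } gives simplest -103/16
RRRRRRRBBRRR: Left { -7 -13/2 }, Right { -103/16 -51/8 -25/4 -6 -5 -4 -3 -2 -1 0 } gives simplest -207/32
RRRRRRRBBRRRR: Left { -7 -13/2 }, Right { -207/32 -103/16 -51/8 -25/4 -6 -5 -4 -3 -2 -1 0 } gives simplest -415/64
RRRRRRRBBRRRRR: Left { -7 -13/2 }, Right { -415/64 -207/32 -103/16 -51/8 -25/4 -6 -5 -4 -3 -2 -1 0 } gives simplest -831/128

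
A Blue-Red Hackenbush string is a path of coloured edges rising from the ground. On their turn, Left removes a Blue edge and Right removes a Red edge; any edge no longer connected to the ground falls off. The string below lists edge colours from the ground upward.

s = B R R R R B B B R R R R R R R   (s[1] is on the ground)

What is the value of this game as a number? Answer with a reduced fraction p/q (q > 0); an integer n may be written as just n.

1793/16384

step 1: add B to get B; options L={ 0 } R={ — } => 1
step 2: add R to get BR; options L={ 0 } R={ 1 } => 1/2
step 3: add R to get BRR; options L={ 0 } R={ 1/2; 1 } => 1/4
step 4: add R to get BRRR; options L={ 0 } R={ 1/4; 1/2; 1 } => 1/8
step 5: add R to get BRRRR; options L={ 0 } R={ 1/8; 1/4; 1/2; 1 } => 1/16
step 6: add B to get BRRRRB; options L={ 0; 1/16 } R={ 1/8; 1/4; 1/2; 1 } => 3/32
step 7: add B to get BRRRRBB; options L={ 0; 1/16; 3/32 } R={ 1/8; 1/4; 1/2; 1 } => 7/64
step 8: add B to get BRRRRBBB; options L={ 0; 1/16; 3/32; 7/64 } R={ 1/8; 1/4; 1/2; 1 } => 15/128
step 9: add R to get BRRRRBBBR; options L={ 0; 1/16; 3/32; 7/64 } R={ 15/128; 1/8; 1/4; 1/2; 1 } => 29/256
step 10: add R to get BRRRRBBBRR; options L={ 0; 1/16; 3/32; 7/64 } R={ 29/256; 15/128; 1/8; 1/4; 1/2; 1 } => 57/512
step 11: add R to get BRRRRBBBRRR; options L={ 0; 1/16; 3/32; 7/64 } R={ 57/512; 29/256; 15/128; 1/8; 1/4; 1/2; 1 } => 113/1024
step 12: add R to get BRRRRBBBRRRR; options L={ 0; 1/16; 3/32; 7/64 } R={ 113/1024; 57/512; 29/256; 15/128; 1/8; 1/4; 1/2; 1 } => 225/2048
step 13: add R to get BRRRRBBBRRRRR; options L={ 0; 1/16; 3/32; 7/64 } R={ 225/2048; 113/1024; 57/512; 29/256; 15/128; 1/8; 1/4; 1/2; 1 } => 449/4096
step 14: add R to get BRRRRBBBRRRRRR; options L={ 0; 1/16; 3/32; 7/64 } R={ 449/4096; 225/2048; 113/1024; 57/512; 29/256; 15/128; 1/8; 1/4; 1/2; 1 } => 897/8192
step 15: add R to get BRRRRBBBRRRRRRR; options L={ 0; 1/16; 3/32; 7/64 } R={ 897/8192; 449/4096; 225/2048; 113/1024; 57/512; 29/256; 15/128; 1/8; 1/4; 1/2; 1 } => 1793/16384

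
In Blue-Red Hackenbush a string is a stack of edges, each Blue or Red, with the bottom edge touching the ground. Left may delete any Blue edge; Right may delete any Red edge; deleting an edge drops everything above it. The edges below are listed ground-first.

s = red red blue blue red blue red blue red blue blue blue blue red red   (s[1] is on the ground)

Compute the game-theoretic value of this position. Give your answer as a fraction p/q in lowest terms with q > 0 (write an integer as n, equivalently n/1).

-10887/8192

r: Left { — }, Right { 0 } ⇒ simplest -1
rr: Left { — }, Right { -1, 0 } ⇒ simplest -2
rrb: Left { -2 }, Right { -1, 0 } ⇒ simplest -3/2
rrbb: Left { -2, -3/2 }, Right { -1, 0 } ⇒ simplest -5/4
rrbbr: Left { -2, -3/2 }, Right { -5/4, -1, 0 } ⇒ simplest -11/8
rrbbrb: Left { -2, -3/2, -11/8 }, Right { -5/4, -1, 0 } ⇒ simplest -21/16
rrbbrbr: Left { -2, -3/2, -11/8 }, Right { -21/16, -5/4, -1, 0 } ⇒ simplest -43/32
rrbbrbrb: Left { -2, -3/2, -11/8, -43/32 }, Right { -21/16, -5/4, -1, 0 } ⇒ simplest -85/64
rrbbrbrbr: Left { -2, -3/2, -11/8, -43/32 }, Right { -85/64, -21/16, -5/4, -1, 0 } ⇒ simplest -171/128
rrbbrbrbrb: Left { -2, -3/2, -11/8, -43/32, -171/128 }, Right { -85/64, -21/16, -5/4, -1, 0 } ⇒ simplest -341/256
rrbbrbrbrbb: Left { -2, -3/2, -11/8, -43/32, -171/128, -341/256 }, Right { -85/64, -21/16, -5/4, -1, 0 } ⇒ simplest -681/512
rrbbrbrbrbbb: Left { -2, -3/2, -11/8, -43/32, -171/128, -341/256, -681/512 }, Right { -85/64, -21/16, -5/4, -1, 0 } ⇒ simplest -1361/1024
rrbbrbrbrbbbb: Left { -2, -3/2, -11/8, -43/32, -171/128, -341/256, -681/512, -1361/1024 }, Right { -85/64, -21/16, -5/4, -1, 0 } ⇒ simplest -2721/2048
rrbbrbrbrbbbbr: Left { -2, -3/2, -11/8, -43/32, -171/128, -341/256, -681/512, -1361/1024 }, Right { -2721/2048, -85/64, -21/16, -5/4, -1, 0 } ⇒ simplest -5443/4096
rrbbrbrbrbbbbrr: Left { -2, -3/2, -11/8, -43/32, -171/128, -341/256, -681/512, -1361/1024 }, Right { -5443/4096, -2721/2048, -85/64, -21/16, -5/4, -1, 0 } ⇒ simplest -10887/8192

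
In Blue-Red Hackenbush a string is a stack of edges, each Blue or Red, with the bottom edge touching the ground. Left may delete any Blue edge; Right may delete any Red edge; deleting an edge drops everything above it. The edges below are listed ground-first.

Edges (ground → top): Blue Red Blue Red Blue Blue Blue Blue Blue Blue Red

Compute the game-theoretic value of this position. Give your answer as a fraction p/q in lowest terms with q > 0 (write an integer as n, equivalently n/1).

Prefix values for Blue Red Blue Red Blue Blue Blue Blue Blue Blue Red via {L|R} + simplicity:
g_1 [B]  L=[0]  R=[—]  so 1
g_2 [BR]  L=[0]  R=[1]  so 1/2
g_3 [BRB]  L=[0; 1/2]  R=[1]  so 3/4
g_4 [BRBR]  L=[0; 1/2]  R=[3/4; 1]  so 5/8
g_5 [BRBRB]  L=[0; 1/2; 5/8]  R=[3/4; 1]  so 11/16
g_6 [BRBRBB]  L=[0; 1/2; 5/8; 11/16]  R=[3/4; 1]  so 23/32
g_7 [BRBRBBB]  L=[0; 1/2; 5/8; 11/16; 23/32]  R=[3/4; 1]  so 47/64
g_8 [BRBRBBBB]  L=[0; 1/2; 5/8; 11/16; 23/32; 47/64]  R=[3/4; 1]  so 95/128
g_9 [BRBRBBBBB]  L=[0; 1/2; 5/8; 11/16; 23/32; 47/64; 95/128]  R=[3/4; 1]  so 191/256
g_10 [BRBRBBBBBB]  L=[0; 1/2; 5/8; 11/16; 23/32; 47/64; 95/128; 191/256]  R=[3/4; 1]  so 383/512
g_11 [BRBRBBBBBBR]  L=[0; 1/2; 5/8; 11/16; 23/32; 47/64; 95/128; 191/256]  R=[383/512; 3/4; 1]  so 765/1024

765/1024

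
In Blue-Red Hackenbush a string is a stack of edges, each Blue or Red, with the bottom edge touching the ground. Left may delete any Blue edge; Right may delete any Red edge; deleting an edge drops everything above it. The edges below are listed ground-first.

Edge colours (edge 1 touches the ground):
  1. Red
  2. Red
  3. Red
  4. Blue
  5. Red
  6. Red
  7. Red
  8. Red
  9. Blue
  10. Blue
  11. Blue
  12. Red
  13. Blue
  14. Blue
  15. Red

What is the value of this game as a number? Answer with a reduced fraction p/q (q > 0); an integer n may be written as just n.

edge 1 of 15 (Red): { none | 0 } — -1
edge 2 of 15 (Red): { none | -1,0 } — -2
edge 3 of 15 (Red): { none | -2,-1,0 } — -3
edge 4 of 15 (Blue): { -3 | -2,-1,0 } — -5/2
edge 5 of 15 (Red): { -3 | -5/2,-2,-1,0 } — -11/4
edge 6 of 15 (Red): { -3 | -11/4,-5/2,-2,-1,0 } — -23/8
edge 7 of 15 (Red): { -3 | -23/8,-11/4,-5/2,-2,-1,0 } — -47/16
edge 8 of 15 (Red): { -3 | -47/16,-23/8,-11/4,-5/2,-2,-1,0 } — -95/32
edge 9 of 15 (Blue): { -3,-95/32 | -47/16,-23/8,-11/4,-5/2,-2,-1,0 } — -189/64
edge 10 of 15 (Blue): { -3,-95/32,-189/64 | -47/16,-23/8,-11/4,-5/2,-2,-1,0 } — -377/128
edge 11 of 15 (Blue): { -3,-95/32,-189/64,-377/128 | -47/16,-23/8,-11/4,-5/2,-2,-1,0 } — -753/256
edge 12 of 15 (Red): { -3,-95/32,-189/64,-377/128 | -753/256,-47/16,-23/8,-11/4,-5/2,-2,-1,0 } — -1507/512
edge 13 of 15 (Blue): { -3,-95/32,-189/64,-377/128,-1507/512 | -753/256,-47/16,-23/8,-11/4,-5/2,-2,-1,0 } — -3013/1024
edge 14 of 15 (Blue): { -3,-95/32,-189/64,-377/128,-1507/512,-3013/1024 | -753/256,-47/16,-23/8,-11/4,-5/2,-2,-1,0 } — -6025/2048
edge 15 of 15 (Red): { -3,-95/32,-189/64,-377/128,-1507/512,-3013/1024 | -6025/2048,-753/256,-47/16,-23/8,-11/4,-5/2,-2,-1,0 } — -12051/4096

-12051/4096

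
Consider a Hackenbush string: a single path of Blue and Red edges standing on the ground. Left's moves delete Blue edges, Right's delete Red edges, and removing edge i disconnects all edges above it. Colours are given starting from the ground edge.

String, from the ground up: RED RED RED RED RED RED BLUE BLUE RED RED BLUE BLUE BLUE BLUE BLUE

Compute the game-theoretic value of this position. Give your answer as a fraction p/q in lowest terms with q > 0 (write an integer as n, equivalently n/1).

-2753/512

g_1 [R]  L=[none]  R=[0]  ⇒ -1
g_2 [RR]  L=[none]  R=[-1,0]  ⇒ -2
g_3 [RRR]  L=[none]  R=[-2,-1,0]  ⇒ -3
g_4 [RRRR]  L=[none]  R=[-3,-2,-1,0]  ⇒ -4
g_5 [RRRRR]  L=[none]  R=[-4,-3,-2,-1,0]  ⇒ -5
g_6 [RRRRRR]  L=[none]  R=[-5,-4,-3,-2,-1,0]  ⇒ -6
g_7 [RRRRRRB]  L=[-6]  R=[-5,-4,-3,-2,-1,0]  ⇒ -11/2
g_8 [RRRRRRBB]  L=[-6,-11/2]  R=[-5,-4,-3,-2,-1,0]  ⇒ -21/4
g_9 [RRRRRRBBR]  L=[-6,-11/2]  R=[-21/4,-5,-4,-3,-2,-1,0]  ⇒ -43/8
g_10 [RRRRRRBBRR]  L=[-6,-11/2]  R=[-43/8,-21/4,-5,-4,-3,-2,-1,0]  ⇒ -87/16
g_11 [RRRRRRBBRRB]  L=[-6,-11/2,-87/16]  R=[-43/8,-21/4,-5,-4,-3,-2,-1,0]  ⇒ -173/32
g_12 [RRRRRRBBRRBB]  L=[-6,-11/2,-87/16,-173/32]  R=[-43/8,-21/4,-5,-4,-3,-2,-1,0]  ⇒ -345/64
g_13 [RRRRRRBBRRBBB]  L=[-6,-11/2,-87/16,-173/32,-345/64]  R=[-43/8,-21/4,-5,-4,-3,-2,-1,0]  ⇒ -689/128
g_14 [RRRRRRBBRRBBBB]  L=[-6,-11/2,-87/16,-173/32,-345/64,-689/128]  R=[-43/8,-21/4,-5,-4,-3,-2,-1,0]  ⇒ -1377/256
g_15 [RRRRRRBBRRBBBBB]  L=[-6,-11/2,-87/16,-173/32,-345/64,-689/128,-1377/256]  R=[-43/8,-21/4,-5,-4,-3,-2,-1,0]  ⇒ -2753/512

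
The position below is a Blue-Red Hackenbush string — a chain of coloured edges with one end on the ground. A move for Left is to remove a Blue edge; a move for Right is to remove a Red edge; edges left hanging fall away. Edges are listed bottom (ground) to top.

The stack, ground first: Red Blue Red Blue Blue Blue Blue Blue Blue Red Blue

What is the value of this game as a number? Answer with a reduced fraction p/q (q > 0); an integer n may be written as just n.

g(R) = { none | 0 } gives -1
g(RB) = { -1 | 0 } gives -1/2
g(RBR) = { -1 | -1/2,0 } gives -3/4
g(RBRB) = { -1,-3/4 | -1/2,0 } gives -5/8
g(RBRBB) = { -1,-3/4,-5/8 | -1/2,0 } gives -9/16
g(RBRBBB) = { -1,-3/4,-5/8,-9/16 | -1/2,0 } gives -17/32
g(RBRBBBB) = { -1,-3/4,-5/8,-9/16,-17/32 | -1/2,0 } gives -33/64
g(RBRBBBBB) = { -1,-3/4,-5/8,-9/16,-17/32,-33/64 | -1/2,0 } gives -65/128
g(RBRBBBBBB) = { -1,-3/4,-5/8,-9/16,-17/32,-33/64,-65/128 | -1/2,0 } gives -129/256
g(RBRBBBBBBR) = { -1,-3/4,-5/8,-9/16,-17/32,-33/64,-65/128 | -129/256,-1/2,0 } gives -259/512
g(RBRBBBBBBRB) = { -1,-3/4,-5/8,-9/16,-17/32,-33/64,-65/128,-259/512 | -129/256,-1/2,0 } gives -517/1024

-517/1024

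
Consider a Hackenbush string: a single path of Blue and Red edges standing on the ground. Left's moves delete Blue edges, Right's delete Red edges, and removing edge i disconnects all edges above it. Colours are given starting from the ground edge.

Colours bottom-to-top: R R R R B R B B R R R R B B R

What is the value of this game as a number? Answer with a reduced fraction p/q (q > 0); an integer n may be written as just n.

Build value(s[:k]) for k = 1..15, string s = R R R R B R B B R R R R B B R.
step 1: add R to get R; options L={  } R={ 0 } ⇒ -1
step 2: add R to get RR; options L={  } R={ -1 0 } ⇒ -2
step 3: add R to get RRR; options L={  } R={ -2 -1 0 } ⇒ -3
step 4: add R to get RRRR; options L={  } R={ -3 -2 -1 0 } ⇒ -4
step 5: add B to get RRRRB; options L={ -4 } R={ -3 -2 -1 0 } ⇒ -7/2
step 6: add R to get RRRRBR; options L={ -4 } R={ -7/2 -3 -2 -1 0 } ⇒ -15/4
step 7: add B to get RRRRBRB; options L={ -4 -15/4 } R={ -7/2 -3 -2 -1 0 } ⇒ -29/8
step 8: add B to get RRRRBRBB; options L={ -4 -15/4 -29/8 } R={ -7/2 -3 -2 -1 0 } ⇒ -57/16
step 9: add R to get RRRRBRBBR; options L={ -4 -15/4 -29/8 } R={ -57/16 -7/2 -3 -2 -1 0 } ⇒ -115/32
step 10: add R to get RRRRBRBBRR; options L={ -4 -15/4 -29/8 } R={ -115/32 -57/16 -7/2 -3 -2 -1 0 } ⇒ -231/64
step 11: add R to get RRRRBRBBRRR; options L={ -4 -15/4 -29/8 } R={ -231/64 -115/32 -57/16 -7/2 -3 -2 -1 0 } ⇒ -463/128
step 12: add R to get RRRRBRBBRRRR; options L={ -4 -15/4 -29/8 } R={ -463/128 -231/64 -115/32 -57/16 -7/2 -3 -2 -1 0 } ⇒ -927/256
step 13: add B to get RRRRBRBBRRRRB; options L={ -4 -15/4 -29/8 -927/256 } R={ -463/128 -231/64 -115/32 -57/16 -7/2 -3 -2 -1 0 } ⇒ -1853/512
step 14: add B to get RRRRBRBBRRRRBB; options L={ -4 -15/4 -29/8 -927/256 -1853/512 } R={ -463/128 -231/64 -115/32 -57/16 -7/2 -3 -2 -1 0 } ⇒ -3705/1024
step 15: add R to get RRRRBRBBRRRRBBR; options L={ -4 -15/4 -29/8 -927/256 -1853/512 } R={ -3705/1024 -463/128 -231/64 -115/32 -57/16 -7/2 -3 -2 -1 0 } ⇒ -7411/2048

-7411/2048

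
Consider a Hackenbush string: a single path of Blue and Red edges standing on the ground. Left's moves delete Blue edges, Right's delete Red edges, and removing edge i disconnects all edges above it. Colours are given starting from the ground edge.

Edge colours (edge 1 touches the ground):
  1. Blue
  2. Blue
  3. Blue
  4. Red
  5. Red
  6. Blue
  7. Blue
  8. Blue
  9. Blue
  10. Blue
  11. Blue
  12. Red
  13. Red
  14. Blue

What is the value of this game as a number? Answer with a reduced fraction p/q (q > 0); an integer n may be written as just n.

Recurse on prefixes of the 14-edge string Blue Blue Blue Red Red Blue Blue Blue Blue Blue Blue Red Red Blue:
step 1: add Blue to get B; options L={ 0 } R={ (no moves) } → 1
step 2: add Blue to get BB; options L={ 0,1 } R={ (no moves) } → 2
step 3: add Blue to get BBB; options L={ 0,1,2 } R={ (no moves) } → 3
step 4: add Red to get BBBR; options L={ 0,1,2 } R={ 3 } → 5/2
step 5: add Red to get BBBRR; options L={ 0,1,2 } R={ 5/2,3 } → 9/4
step 6: add Blue to get BBBRRB; options L={ 0,1,2,9/4 } R={ 5/2,3 } → 19/8
step 7: add Blue to get BBBRRBB; options L={ 0,1,2,9/4,19/8 } R={ 5/2,3 } → 39/16
step 8: add Blue to get BBBRRBBB; options L={ 0,1,2,9/4,19/8,39/16 } R={ 5/2,3 } → 79/32
step 9: add Blue to get BBBRRBBBB; options L={ 0,1,2,9/4,19/8,39/16,79/32 } R={ 5/2,3 } → 159/64
step 10: add Blue to get BBBRRBBBBB; options L={ 0,1,2,9/4,19/8,39/16,79/32,159/64 } R={ 5/2,3 } → 319/128
step 11: add Blue to get BBBRRBBBBBB; options L={ 0,1,2,9/4,19/8,39/16,79/32,159/64,319/128 } R={ 5/2,3 } → 639/256
step 12: add Red to get BBBRRBBBBBBR; options L={ 0,1,2,9/4,19/8,39/16,79/32,159/64,319/128 } R={ 639/256,5/2,3 } → 1277/512
step 13: add Red to get BBBRRBBBBBBRR; options L={ 0,1,2,9/4,19/8,39/16,79/32,159/64,319/128 } R={ 1277/512,639/256,5/2,3 } → 2553/1024
step 14: add Blue to get BBBRRBBBBBBRRB; options L={ 0,1,2,9/4,19/8,39/16,79/32,159/64,319/128,2553/1024 } R={ 1277/512,639/256,5/2,3 } → 5107/2048

5107/2048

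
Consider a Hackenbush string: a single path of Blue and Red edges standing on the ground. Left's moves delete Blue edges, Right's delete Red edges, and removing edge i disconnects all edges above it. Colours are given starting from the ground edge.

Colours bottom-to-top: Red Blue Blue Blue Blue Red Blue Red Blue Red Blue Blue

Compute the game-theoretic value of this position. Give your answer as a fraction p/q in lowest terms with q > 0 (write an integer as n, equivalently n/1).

Prefix values for Red Blue Blue Blue Blue Red Blue Red Blue Red Blue Blue via {L|R} + simplicity:
step 1: add Red to get R; options L={  } R={ 0 } => -1
step 2: add Blue to get RB; options L={ -1 } R={ 0 } => -1/2
step 3: add Blue to get RBB; options L={ -1,-1/2 } R={ 0 } => -1/4
step 4: add Blue to get RBBB; options L={ -1,-1/2,-1/4 } R={ 0 } => -1/8
step 5: add Blue to get RBBBB; options L={ -1,-1/2,-1/4,-1/8 } R={ 0 } => -1/16
step 6: add Red to get RBBBBR; options L={ -1,-1/2,-1/4,-1/8 } R={ -1/16,0 } => -3/32
step 7: add Blue to get RBBBBRB; options L={ -1,-1/2,-1/4,-1/8,-3/32 } R={ -1/16,0 } => -5/64
step 8: add Red to get RBBBBRBR; options L={ -1,-1/2,-1/4,-1/8,-3/32 } R={ -5/64,-1/16,0 } => -11/128
step 9: add Blue to get RBBBBRBRB; options L={ -1,-1/2,-1/4,-1/8,-3/32,-11/128 } R={ -5/64,-1/16,0 } => -21/256
step 10: add Red to get RBBBBRBRBR; options L={ -1,-1/2,-1/4,-1/8,-3/32,-11/128 } R={ -21/256,-5/64,-1/16,0 } => -43/512
step 11: add Blue to get RBBBBRBRBRB; options L={ -1,-1/2,-1/4,-1/8,-3/32,-11/128,-43/512 } R={ -21/256,-5/64,-1/16,0 } => -85/1024
step 12: add Blue to get RBBBBRBRBRBB; options L={ -1,-1/2,-1/4,-1/8,-3/32,-11/128,-43/512,-85/1024 } R={ -21/256,-5/64,-1/16,0 } => -169/2048

-169/2048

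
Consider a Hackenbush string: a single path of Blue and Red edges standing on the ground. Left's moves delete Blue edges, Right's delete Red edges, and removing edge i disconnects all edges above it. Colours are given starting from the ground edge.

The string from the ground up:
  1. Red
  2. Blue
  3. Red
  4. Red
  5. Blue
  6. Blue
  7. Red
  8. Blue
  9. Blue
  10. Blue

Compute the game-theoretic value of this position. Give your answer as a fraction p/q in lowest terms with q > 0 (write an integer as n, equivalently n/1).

-401/512

Prefix values for Red Blue Red Red Blue Blue Red Blue Blue Blue via {L|R} + simplicity:
value_1 [R]  L=[—]  R=[0]  — -1
value_2 [RB]  L=[-1]  R=[0]  — -1/2
value_3 [RBR]  L=[-1]  R=[-1/2 0]  — -3/4
value_4 [RBRR]  L=[-1]  R=[-3/4 -1/2 0]  — -7/8
value_5 [RBRRB]  L=[-1 -7/8]  R=[-3/4 -1/2 0]  — -13/16
value_6 [RBRRBB]  L=[-1 -7/8 -13/16]  R=[-3/4 -1/2 0]  — -25/32
value_7 [RBRRBBR]  L=[-1 -7/8 -13/16]  R=[-25/32 -3/4 -1/2 0]  — -51/64
value_8 [RBRRBBRB]  L=[-1 -7/8 -13/16 -51/64]  R=[-25/32 -3/4 -1/2 0]  — -101/128
value_9 [RBRRBBRBB]  L=[-1 -7/8 -13/16 -51/64 -101/128]  R=[-25/32 -3/4 -1/2 0]  — -201/256
value_10 [RBRRBBRBBB]  L=[-1 -7/8 -13/16 -51/64 -101/128 -201/256]  R=[-25/32 -3/4 -1/2 0]  — -401/512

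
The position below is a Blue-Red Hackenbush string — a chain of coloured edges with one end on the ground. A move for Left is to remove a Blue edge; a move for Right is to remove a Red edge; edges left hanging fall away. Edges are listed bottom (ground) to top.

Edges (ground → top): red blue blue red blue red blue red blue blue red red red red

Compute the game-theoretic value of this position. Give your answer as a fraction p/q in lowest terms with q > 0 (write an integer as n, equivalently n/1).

edge 1 of 14 (red): { none | 0 } = -1
edge 2 of 14 (blue): { -1 | 0 } = -1/2
edge 3 of 14 (blue): { -1, -1/2 | 0 } = -1/4
edge 4 of 14 (red): { -1, -1/2 | -1/4, 0 } = -3/8
edge 5 of 14 (blue): { -1, -1/2, -3/8 | -1/4, 0 } = -5/16
edge 6 of 14 (red): { -1, -1/2, -3/8 | -5/16, -1/4, 0 } = -11/32
edge 7 of 14 (blue): { -1, -1/2, -3/8, -11/32 | -5/16, -1/4, 0 } = -21/64
edge 8 of 14 (red): { -1, -1/2, -3/8, -11/32 | -21/64, -5/16, -1/4, 0 } = -43/128
edge 9 of 14 (blue): { -1, -1/2, -3/8, -11/32, -43/128 | -21/64, -5/16, -1/4, 0 } = -85/256
edge 10 of 14 (blue): { -1, -1/2, -3/8, -11/32, -43/128, -85/256 | -21/64, -5/16, -1/4, 0 } = -169/512
edge 11 of 14 (red): { -1, -1/2, -3/8, -11/32, -43/128, -85/256 | -169/512, -21/64, -5/16, -1/4, 0 } = -339/1024
edge 12 of 14 (red): { -1, -1/2, -3/8, -11/32, -43/128, -85/256 | -339/1024, -169/512, -21/64, -5/16, -1/4, 0 } = -679/2048
edge 13 of 14 (red): { -1, -1/2, -3/8, -11/32, -43/128, -85/256 | -679/2048, -339/1024, -169/512, -21/64, -5/16, -1/4, 0 } = -1359/4096
edge 14 of 14 (red): { -1, -1/2, -3/8, -11/32, -43/128, -85/256 | -1359/4096, -679/2048, -339/1024, -169/512, -21/64, -5/16, -1/4, 0 } = -2719/8192

-2719/8192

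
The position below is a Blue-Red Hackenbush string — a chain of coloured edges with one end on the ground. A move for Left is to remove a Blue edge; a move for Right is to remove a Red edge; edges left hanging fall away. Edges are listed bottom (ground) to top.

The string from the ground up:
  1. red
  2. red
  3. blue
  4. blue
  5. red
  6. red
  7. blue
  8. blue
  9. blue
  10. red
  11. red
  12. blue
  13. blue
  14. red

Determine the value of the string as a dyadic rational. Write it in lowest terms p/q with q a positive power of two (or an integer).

-5683/4096

edge 1 of 14 (red): { none | 0 } ⇒ -1
edge 2 of 14 (red): { none | -1, 0 } ⇒ -2
edge 3 of 14 (blue): { -2 | -1, 0 } ⇒ -3/2
edge 4 of 14 (blue): { -2, -3/2 | -1, 0 } ⇒ -5/4
edge 5 of 14 (red): { -2, -3/2 | -5/4, -1, 0 } ⇒ -11/8
edge 6 of 14 (red): { -2, -3/2 | -11/8, -5/4, -1, 0 } ⇒ -23/16
edge 7 of 14 (blue): { -2, -3/2, -23/16 | -11/8, -5/4, -1, 0 } ⇒ -45/32
edge 8 of 14 (blue): { -2, -3/2, -23/16, -45/32 | -11/8, -5/4, -1, 0 } ⇒ -89/64
edge 9 of 14 (blue): { -2, -3/2, -23/16, -45/32, -89/64 | -11/8, -5/4, -1, 0 } ⇒ -177/128
edge 10 of 14 (red): { -2, -3/2, -23/16, -45/32, -89/64 | -177/128, -11/8, -5/4, -1, 0 } ⇒ -355/256
edge 11 of 14 (red): { -2, -3/2, -23/16, -45/32, -89/64 | -355/256, -177/128, -11/8, -5/4, -1, 0 } ⇒ -711/512
edge 12 of 14 (blue): { -2, -3/2, -23/16, -45/32, -89/64, -711/512 | -355/256, -177/128, -11/8, -5/4, -1, 0 } ⇒ -1421/1024
edge 13 of 14 (blue): { -2, -3/2, -23/16, -45/32, -89/64, -711/512, -1421/1024 | -355/256, -177/128, -11/8, -5/4, -1, 0 } ⇒ -2841/2048
edge 14 of 14 (red): { -2, -3/2, -23/16, -45/32, -89/64, -711/512, -1421/1024 | -2841/2048, -355/256, -177/128, -11/8, -5/4, -1, 0 } ⇒ -5683/4096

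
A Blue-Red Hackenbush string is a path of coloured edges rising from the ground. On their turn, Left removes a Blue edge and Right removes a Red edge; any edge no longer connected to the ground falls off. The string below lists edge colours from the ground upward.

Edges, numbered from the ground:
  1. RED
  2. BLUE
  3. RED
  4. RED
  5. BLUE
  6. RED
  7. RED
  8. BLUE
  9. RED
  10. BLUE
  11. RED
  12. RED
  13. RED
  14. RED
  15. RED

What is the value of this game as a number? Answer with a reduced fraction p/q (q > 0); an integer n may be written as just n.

Build v(s[:k]) for k = 1..15, string s = RED BLUE RED RED BLUE RED RED BLUE RED BLUE RED RED RED RED RED.
step 1: add RED to get R; options L={ · } R={ 0 } — -1
step 2: add BLUE to get RB; options L={ -1 } R={ 0 } — -1/2
step 3: add RED to get RBR; options L={ -1 } R={ -1/2; 0 } — -3/4
step 4: add RED to get RBRR; options L={ -1 } R={ -3/4; -1/2; 0 } — -7/8
step 5: add BLUE to get RBRRB; options L={ -1; -7/8 } R={ -3/4; -1/2; 0 } — -13/16
step 6: add RED to get RBRRBR; options L={ -1; -7/8 } R={ -13/16; -3/4; -1/2; 0 } — -27/32
step 7: add RED to get RBRRBRR; options L={ -1; -7/8 } R={ -27/32; -13/16; -3/4; -1/2; 0 } — -55/64
step 8: add BLUE to get RBRRBRRB; options L={ -1; -7/8; -55/64 } R={ -27/32; -13/16; -3/4; -1/2; 0 } — -109/128
step 9: add RED to get RBRRBRRBR; options L={ -1; -7/8; -55/64 } R={ -109/128; -27/32; -13/16; -3/4; -1/2; 0 } — -219/256
step 10: add BLUE to get RBRRBRRBRB; options L={ -1; -7/8; -55/64; -219/256 } R={ -109/128; -27/32; -13/16; -3/4; -1/2; 0 } — -437/512
step 11: add RED to get RBRRBRRBRBR; options L={ -1; -7/8; -55/64; -219/256 } R={ -437/512; -109/128; -27/32; -13/16; -3/4; -1/2; 0 } — -875/1024
step 12: add RED to get RBRRBRRBRBRR; options L={ -1; -7/8; -55/64; -219/256 } R={ -875/1024; -437/512; -109/128; -27/32; -13/16; -3/4; -1/2; 0 } — -1751/2048
step 13: add RED to get RBRRBRRBRBRRR; options L={ -1; -7/8; -55/64; -219/256 } R={ -1751/2048; -875/1024; -437/512; -109/128; -27/32; -13/16; -3/4; -1/2; 0 } — -3503/4096
step 14: add RED to get RBRRBRRBRBRRRR; options L={ -1; -7/8; -55/64; -219/256 } R={ -3503/4096; -1751/2048; -875/1024; -437/512; -109/128; -27/32; -13/16; -3/4; -1/2; 0 } — -7007/8192
step 15: add RED to get RBRRBRRBRBRRRRR; options L={ -1; -7/8; -55/64; -219/256 } R={ -7007/8192; -3503/4096; -1751/2048; -875/1024; -437/512; -109/128; -27/32; -13/16; -3/4; -1/2; 0 } — -14015/16384

-14015/16384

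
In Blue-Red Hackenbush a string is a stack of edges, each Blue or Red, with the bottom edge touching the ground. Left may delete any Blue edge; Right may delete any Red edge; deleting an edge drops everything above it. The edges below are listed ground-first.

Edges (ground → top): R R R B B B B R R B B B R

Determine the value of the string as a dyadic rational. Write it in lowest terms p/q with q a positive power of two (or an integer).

Prefix values for R R R B B B B R R B B B R via {L|R} + simplicity:
step 1: add R to get R; options L={  } R={ 0 } -> -1
step 2: add R to get RR; options L={  } R={ -1,0 } -> -2
step 3: add R to get RRR; options L={  } R={ -2,-1,0 } -> -3
step 4: add B to get RRRB; options L={ -3 } R={ -2,-1,0 } -> -5/2
step 5: add B to get RRRBB; options L={ -3,-5/2 } R={ -2,-1,0 } -> -9/4
step 6: add B to get RRRBBB; options L={ -3,-5/2,-9/4 } R={ -2,-1,0 } -> -17/8
step 7: add B to get RRRBBBB; options L={ -3,-5/2,-9/4,-17/8 } R={ -2,-1,0 } -> -33/16
step 8: add R to get RRRBBBBR; options L={ -3,-5/2,-9/4,-17/8 } R={ -33/16,-2,-1,0 } -> -67/32
step 9: add R to get RRRBBBBRR; options L={ -3,-5/2,-9/4,-17/8 } R={ -67/32,-33/16,-2,-1,0 } -> -135/64
step 10: add B to get RRRBBBBRRB; options L={ -3,-5/2,-9/4,-17/8,-135/64 } R={ -67/32,-33/16,-2,-1,0 } -> -269/128
step 11: add B to get RRRBBBBRRBB; options L={ -3,-5/2,-9/4,-17/8,-135/64,-269/128 } R={ -67/32,-33/16,-2,-1,0 } -> -537/256
step 12: add B to get RRRBBBBRRBBB; options L={ -3,-5/2,-9/4,-17/8,-135/64,-269/128,-537/256 } R={ -67/32,-33/16,-2,-1,0 } -> -1073/512
step 13: add R to get RRRBBBBRRBBBR; options L={ -3,-5/2,-9/4,-17/8,-135/64,-269/128,-537/256 } R={ -1073/512,-67/32,-33/16,-2,-1,0 } -> -2147/1024

-2147/1024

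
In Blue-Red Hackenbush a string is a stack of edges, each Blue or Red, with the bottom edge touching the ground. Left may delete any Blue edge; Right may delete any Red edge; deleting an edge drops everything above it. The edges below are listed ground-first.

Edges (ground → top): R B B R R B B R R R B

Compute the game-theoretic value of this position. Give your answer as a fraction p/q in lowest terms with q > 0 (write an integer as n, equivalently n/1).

Build g(s[:k]) for k = 1..11, string s = R B B R R B B R R R B.
edge 1 of 11 (R): { none | 0 } → -1
edge 2 of 11 (B): { -1 | 0 } → -1/2
edge 3 of 11 (B): { -1 -1/2 | 0 } → -1/4
edge 4 of 11 (R): { -1 -1/2 | -1/4 0 } → -3/8
edge 5 of 11 (R): { -1 -1/2 | -3/8 -1/4 0 } → -7/16
edge 6 of 11 (B): { -1 -1/2 -7/16 | -3/8 -1/4 0 } → -13/32
edge 7 of 11 (B): { -1 -1/2 -7/16 -13/32 | -3/8 -1/4 0 } → -25/64
edge 8 of 11 (R): { -1 -1/2 -7/16 -13/32 | -25/64 -3/8 -1/4 0 } → -51/128
edge 9 of 11 (R): { -1 -1/2 -7/16 -13/32 | -51/128 -25/64 -3/8 -1/4 0 } → -103/256
edge 10 of 11 (R): { -1 -1/2 -7/16 -13/32 | -103/256 -51/128 -25/64 -3/8 -1/4 0 } → -207/512
edge 11 of 11 (B): { -1 -1/2 -7/16 -13/32 -207/512 | -103/256 -51/128 -25/64 -3/8 -1/4 0 } → -413/1024

-413/1024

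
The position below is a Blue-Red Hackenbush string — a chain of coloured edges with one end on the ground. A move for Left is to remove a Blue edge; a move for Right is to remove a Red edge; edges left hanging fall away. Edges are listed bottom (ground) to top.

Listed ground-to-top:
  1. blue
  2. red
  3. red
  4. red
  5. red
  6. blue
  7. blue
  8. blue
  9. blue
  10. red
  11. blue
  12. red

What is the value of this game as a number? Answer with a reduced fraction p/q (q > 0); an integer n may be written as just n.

Prefix values for blue red red red red blue blue blue blue red blue red via {L|R} + simplicity:
value(b) = { 0 | ∅ } → 1
value(br) = { 0 | 1 } → 1/2
value(brr) = { 0 | 1/2,1 } → 1/4
value(brrr) = { 0 | 1/4,1/2,1 } → 1/8
value(brrrr) = { 0 | 1/8,1/4,1/2,1 } → 1/16
value(brrrrb) = { 0,1/16 | 1/8,1/4,1/2,1 } → 3/32
value(brrrrbb) = { 0,1/16,3/32 | 1/8,1/4,1/2,1 } → 7/64
value(brrrrbbb) = { 0,1/16,3/32,7/64 | 1/8,1/4,1/2,1 } → 15/128
value(brrrrbbbb) = { 0,1/16,3/32,7/64,15/128 | 1/8,1/4,1/2,1 } → 31/256
value(brrrrbbbbr) = { 0,1/16,3/32,7/64,15/128 | 31/256,1/8,1/4,1/2,1 } → 61/512
value(brrrrbbbbrb) = { 0,1/16,3/32,7/64,15/128,61/512 | 31/256,1/8,1/4,1/2,1 } → 123/1024
value(brrrrbbbbrbr) = { 0,1/16,3/32,7/64,15/128,61/512 | 123/1024,31/256,1/8,1/4,1/2,1 } → 245/2048

245/2048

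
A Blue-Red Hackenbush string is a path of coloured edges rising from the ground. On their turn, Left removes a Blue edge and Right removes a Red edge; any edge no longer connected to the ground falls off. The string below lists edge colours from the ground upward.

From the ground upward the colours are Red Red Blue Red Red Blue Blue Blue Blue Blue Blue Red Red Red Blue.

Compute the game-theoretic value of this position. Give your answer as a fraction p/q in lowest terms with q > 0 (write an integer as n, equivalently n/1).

-14365/8192

Prefix values for Red Red Blue Red Red Blue Blue Blue Blue Blue Blue Red Red Red Blue via {L|R} + simplicity:
1 of 15 · R · max L −∞ · min R 0 — -1
2 of 15 · RR · max L −∞ · min R -1 — -2
3 of 15 · RRB · max L -2 · min R -1 — -3/2
4 of 15 · RRBR · max L -2 · min R -3/2 — -7/4
5 of 15 · RRBRR · max L -2 · min R -7/4 — -15/8
6 of 15 · RRBRRB · max L -15/8 · min R -7/4 — -29/16
7 of 15 · RRBRRBB · max L -29/16 · min R -7/4 — -57/32
8 of 15 · RRBRRBBB · max L -57/32 · min R -7/4 — -113/64
9 of 15 · RRBRRBBBB · max L -113/64 · min R -7/4 — -225/128
10 of 15 · RRBRRBBBBB · max L -225/128 · min R -7/4 — -449/256
11 of 15 · RRBRRBBBBBB · max L -449/256 · min R -7/4 — -897/512
12 of 15 · RRBRRBBBBBBR · max L -449/256 · min R -897/512 — -1795/1024
13 of 15 · RRBRRBBBBBBRR · max L -449/256 · min R -1795/1024 — -3591/2048
14 of 15 · RRBRRBBBBBBRRR · max L -449/256 · min R -3591/2048 — -7183/4096
15 of 15 · RRBRRBBBBBBRRRB · max L -7183/4096 · min R -3591/2048 — -14365/8192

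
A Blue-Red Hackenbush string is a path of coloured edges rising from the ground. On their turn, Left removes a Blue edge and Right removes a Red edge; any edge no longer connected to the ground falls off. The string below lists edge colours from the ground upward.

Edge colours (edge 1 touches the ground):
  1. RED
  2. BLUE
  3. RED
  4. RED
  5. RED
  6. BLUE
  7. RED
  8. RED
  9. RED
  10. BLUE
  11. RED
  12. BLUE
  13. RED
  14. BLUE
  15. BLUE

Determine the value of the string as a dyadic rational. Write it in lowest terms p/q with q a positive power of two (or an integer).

-15273/16384

G(R) = { · | 0 } => -1
G(RB) = { -1 | 0 } => -1/2
G(RBR) = { -1 | -1/2,0 } => -3/4
G(RBRR) = { -1 | -3/4,-1/2,0 } => -7/8
G(RBRRR) = { -1 | -7/8,-3/4,-1/2,0 } => -15/16
G(RBRRRB) = { -1,-15/16 | -7/8,-3/4,-1/2,0 } => -29/32
G(RBRRRBR) = { -1,-15/16 | -29/32,-7/8,-3/4,-1/2,0 } => -59/64
G(RBRRRBRR) = { -1,-15/16 | -59/64,-29/32,-7/8,-3/4,-1/2,0 } => -119/128
G(RBRRRBRRR) = { -1,-15/16 | -119/128,-59/64,-29/32,-7/8,-3/4,-1/2,0 } => -239/256
G(RBRRRBRRRB) = { -1,-15/16,-239/256 | -119/128,-59/64,-29/32,-7/8,-3/4,-1/2,0 } => -477/512
G(RBRRRBRRRBR) = { -1,-15/16,-239/256 | -477/512,-119/128,-59/64,-29/32,-7/8,-3/4,-1/2,0 } => -955/1024
G(RBRRRBRRRBRB) = { -1,-15/16,-239/256,-955/1024 | -477/512,-119/128,-59/64,-29/32,-7/8,-3/4,-1/2,0 } => -1909/2048
G(RBRRRBRRRBRBR) = { -1,-15/16,-239/256,-955/1024 | -1909/2048,-477/512,-119/128,-59/64,-29/32,-7/8,-3/4,-1/2,0 } => -3819/4096
G(RBRRRBRRRBRBRB) = { -1,-15/16,-239/256,-955/1024,-3819/4096 | -1909/2048,-477/512,-119/128,-59/64,-29/32,-7/8,-3/4,-1/2,0 } => -7637/8192
G(RBRRRBRRRBRBRBB) = { -1,-15/16,-239/256,-955/1024,-3819/4096,-7637/8192 | -1909/2048,-477/512,-119/128,-59/64,-29/32,-7/8,-3/4,-1/2,0 } => -15273/16384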